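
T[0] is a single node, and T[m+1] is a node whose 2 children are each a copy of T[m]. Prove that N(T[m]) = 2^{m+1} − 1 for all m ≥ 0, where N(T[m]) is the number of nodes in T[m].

Base case: N(T[0]) = 1, and 2^{0+1} − 1 = 1.
Assume N(T[j]) = 2^{j+1} − 1.
Then N(T[j+1]) = 1 + 2N(T[j]) = 1 + 2(2^{j+1} − 1) = 2^{j+2} − 2 + 1 = 2^{j+2} − 1.
By induction, N(T[m]) = 2^{m+1} − 1 for all m ≥ 0.

N(T[m]) = 2^{m+1} − 1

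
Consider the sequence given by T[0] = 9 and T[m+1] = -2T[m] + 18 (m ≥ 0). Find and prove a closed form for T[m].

Claim: T[m] = 3·(-2)^m + 6.

Base case: T[0] = 9, and 3·(-2)^0 + 6 = 3 + 6 = 9.
Assume T[j] = 3·(-2)^j + 6 for some j ≥ 0.
Then T[j+1] = -2T[j] + 18 = -2·(3·(-2)^j + 6) + 18 = -6·(-2)^j − 12 + 18 = 3·(-2)^{j+1} + 6.
So the formula holds for j+1, and by induction T[m] = 3·(-2)^m + 6 for all m ≥ 0.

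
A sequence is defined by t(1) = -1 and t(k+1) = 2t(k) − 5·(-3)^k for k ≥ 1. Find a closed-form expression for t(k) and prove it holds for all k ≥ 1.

Claim: t(k) = 2^k + (-3)^k.

Base case: t(1) = -1, and 2^1 + (-3)^1 = 2 − 3 = -1.
Assume t(r) = 2^r + (-3)^r for some r ≥ 1.
Then t(r+1) = 2t(r) − 5·(-3)^r = 2·(2^r + (-3)^r) − 5·(-3)^r = 2^{r+1} + 2·(-3)^r − 5·(-3)^r = 2^{r+1} − 3·(-3)^r = 2^{r+1} + (-3)^{r+1}.
Hence t(k) = 2^k + (-3)^k for every k ≥ 1, by induction.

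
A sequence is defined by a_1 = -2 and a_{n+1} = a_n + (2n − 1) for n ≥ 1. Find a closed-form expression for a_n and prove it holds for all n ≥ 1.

Claim: a_n = n^2 − 2n − 1.

Base case: a_1 = -2, and 1^2 − 2·1 − 1 = -2.
Assume a_j = j^2 − 2j − 1.
Then a_{j+1} = a_j + (2j − 1) = (j^2 − 2j − 1) + (2j − 1) = j^2 − 2,
and (j+1)^2 − 2·(j+1) − 1 = j^2 − 2.
By induction, a_n = n^2 − 2n − 1 for all n ≥ 1.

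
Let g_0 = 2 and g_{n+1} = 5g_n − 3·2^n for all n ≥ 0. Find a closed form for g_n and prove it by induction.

Claim: g_n = 5^n + 2^n.

Base case: g_0 = 2, and 5^0 + 2^0 = 1 + 1 = 2.
Assume g_j = 5^j + 2^j for some j ≥ 0.
Then g_{j+1} = 5g_j − 3·2^j = 5·(5^j + 2^j) − 3·2^j = 5^{j+1} + 5·2^j − 3·2^j = 5^{j+1} + 2·2^j = 5^{j+1} + 2^{j+1}.
So the formula holds for j+1, and by induction g_n = 5^n + 2^n for all n ≥ 0.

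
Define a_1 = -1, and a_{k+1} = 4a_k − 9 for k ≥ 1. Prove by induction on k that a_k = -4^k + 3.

Base case: a_1 = -1, and -4^1 + 3 = -4 + 3 = -1.
Assume a_r = -4^r + 3 for some r ≥ 1.
Then a_{r+1} = 4a_r − 9 = 4·(-4^r + 3) − 9 = -4^{r+1} + 12 − 9 = -4^{r+1} + 3.
This completes the inductive step, so a_k = -4^k + 3 for all k ≥ 1.

a_k = -4^k + 3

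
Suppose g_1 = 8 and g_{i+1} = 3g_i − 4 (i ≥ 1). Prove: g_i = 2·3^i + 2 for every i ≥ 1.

Base case: g_1 = 8, and 2·3^1 + 2 = 6 + 2 = 8.
Assume g_m = 2·3^m + 2 for some m ≥ 1.
Then g_{m+1} = 3g_m − 4 = 3·(2·3^m + 2) − 4 = 6·3^m + 6 − 4 = 2·3^{m+1} + 2.
By induction, g_i = 2·3^i + 2 for all i ≥ 1.

g_i = 2·3^i + 2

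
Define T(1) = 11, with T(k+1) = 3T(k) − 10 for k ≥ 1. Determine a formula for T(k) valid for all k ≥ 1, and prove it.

Claim: T(k) = 2·3^k + 5.

Base case: T(1) = 11, and 2·3^1 + 5 = 6 + 5 = 11.
Assume T(m) = 2·3^m + 5 for some m ≥ 1.
Then T(m+1) = 3T(m) − 10 = 3·(2·3^m + 5) − 10 = 6·3^m + 15 − 10 = 2·3^{m+1} + 5.
This completes the inductive step, so T(k) = 2·3^k + 5 for all k ≥ 1.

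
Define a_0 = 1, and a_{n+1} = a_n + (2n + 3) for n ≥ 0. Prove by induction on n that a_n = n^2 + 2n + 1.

Base case: a_0 = 1, and 0^2 + 2·0 + 1 = 1.
Assume a_m = m^2 + 2m + 1.
Then a_{m+1} = a_m + (2m + 3) = (m^2 + 2m + 1) + (2m + 3) = m^2 + 4m + 4,
and (m+1)^2 + 2·(m+1) + 1 = m^2 + 4m + 4.
Hence a_n = n^2 + 2n + 1 for every n ≥ 0, by induction.

a_n = n^2 + 2n + 1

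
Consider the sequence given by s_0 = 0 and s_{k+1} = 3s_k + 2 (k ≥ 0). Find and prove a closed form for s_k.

Claim: s_k = 3^k − 1.

Base case: s_0 = 0, and 3^0 − 1 = 1 − 1 = 0.
Assume s_m = 3^m − 1 for some m ≥ 0.
Then s_{m+1} = 3s_m + 2 = 3·(3^m − 1) + 2 = 3^{m+1} − 3 + 2 = 3^{m+1} − 1.
By induction, s_k = 3^k − 1 for all k ≥ 0.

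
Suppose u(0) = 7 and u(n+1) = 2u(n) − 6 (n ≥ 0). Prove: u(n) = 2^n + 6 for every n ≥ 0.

Base case: u(0) = 7, and 2^0 + 6 = 1 + 6 = 7.
Assume u(k) = 2^k + 6 for some k ≥ 0.
Then u(k+1) = 2u(k) − 6 = 2·(2^k + 6) − 6 = 2^{k+1} + 12 − 6 = 2^{k+1} + 6.
By induction, u(n) = 2^n + 6 for all n ≥ 0.

u(n) = 2^n + 6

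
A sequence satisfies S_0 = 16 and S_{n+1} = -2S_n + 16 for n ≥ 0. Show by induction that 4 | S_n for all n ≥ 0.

Base case: S_0 = 16 = 4·4, so 4 | S_0.
Assume 4 | S_j, so S_j = 4t for some integer t.
Then S_{j+1} = -2S_j + 16 = -2·(4t) + 16 = 4(-2t + 4), so 4 | S_{j+1}.
By induction, 4 | S_n for all n ≥ 0.

4 | S_n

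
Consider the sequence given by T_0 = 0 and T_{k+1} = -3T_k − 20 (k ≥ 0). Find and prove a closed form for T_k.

Claim: T_k = 5·(-3)^k − 5.

Base case: T_0 = 0, and 5·(-3)^0 − 5 = 5 − 5 = 0.
Assume T_r = 5·(-3)^r − 5 for some r ≥ 0.
Then T_{r+1} = -3T_r − 20 = -3·(5·(-3)^r − 5) − 20 = -15·(-3)^r + 15 − 20 = 5·(-3)^{r+1} − 5.
Hence T_k = 5·(-3)^k − 5 for every k ≥ 0, by induction.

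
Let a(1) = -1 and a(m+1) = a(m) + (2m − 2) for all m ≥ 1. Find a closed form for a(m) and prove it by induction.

Claim: a(m) = m^2 − 3m + 1.

Base case: a(1) = -1, and 1^2 − 3·1 + 1 = -1.
Assume a(j) = j^2 − 3j + 1.
Then a(j+1) = a(j) + (2j − 2) = (j^2 − 3j + 1) + (2j − 2) = j^2 − j − 1,
and (j+1)^2 − 3·(j+1) + 1 = j^2 − j − 1.
By induction, a(m) = m^2 − 3m + 1 for all m ≥ 1.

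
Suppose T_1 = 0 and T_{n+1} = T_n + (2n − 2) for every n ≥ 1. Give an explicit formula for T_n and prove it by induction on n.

Claim: T_n = n^2 − 3n + 2.

Base case: T_1 = 0, and 1^2 − 3·1 + 2 = 0.
Assume T_m = m^2 − 3m + 2.
Then T_{m+1} = T_m + (2m − 2) = (m^2 − 3m + 2) + (2m − 2) = m^2 − m,
and (m+1)^2 − 3·(m+1) + 2 = m^2 − m.
By induction, T_n = n^2 − 3n + 2 for all n ≥ 1.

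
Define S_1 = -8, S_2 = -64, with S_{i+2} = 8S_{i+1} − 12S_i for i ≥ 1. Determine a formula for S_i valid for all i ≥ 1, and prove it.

Claim: S_i = 2·2^i − 2·6^i.

Base cases: S_1 = -8 and 2·2^1 − 2·6^1 = -8; S_2 = -64 and 2·2^2 − 2·6^2 = -64.
Assume S_j = 2·2^j − 2·6^j for all 1 ≤ j ≤ r, where r ≥ 2.
Then S_{r+1} = 8S_r − 12S_{r−1} = 8·(2·2^r − 2·6^r) − 12·(2·2^{r−1} − 2·6^{r−1}) = 2·(8·2 − 12)2^{r−1} − 2·(8·6 − 12)6^{r−1} = 8·2^{r−1} − 72·6^{r−1} = 2·2^{r+1} − 2·6^{r+1}.
By strong induction, S_i = 2·2^i − 2·6^i for all i ≥ 1.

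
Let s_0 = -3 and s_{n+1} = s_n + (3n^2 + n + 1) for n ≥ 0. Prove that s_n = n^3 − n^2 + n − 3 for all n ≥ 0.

Base case: s_0 = -3, and 0^3 − 0^2 + 0 − 3 = -3.
Assume s_j = j^3 − j^2 + j − 3.
Then s_{j+1} = s_j + (3j^2 + j + 1) = (j^3 − j^2 + j − 3) + (3j^2 + j + 1) = j^3 + 2j^2 + 2j − 2,
and (j+1)^3 − (j+1)^2 + (j+1) − 3 = j^3 + 2j^2 + 2j − 2.
This completes the inductive step, so s_n = n^3 − n^2 + n − 3 for all n ≥ 0.

s_n = n^3 − n^2 + n − 3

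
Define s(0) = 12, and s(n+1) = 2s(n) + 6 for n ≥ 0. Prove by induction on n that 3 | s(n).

Base case: s(0) = 12 = 3·4, so 3 | s(0).
Assume 3 | s(m), so s(m) = 3t for some integer t.
Then s(m+1) = 2s(m) + 6 = 2·(3t) + 6 = 3(2t + 2), so 3 | s(m+1).
Hence 3 | s(n) for every n ≥ 0, by induction.

3 | s(n)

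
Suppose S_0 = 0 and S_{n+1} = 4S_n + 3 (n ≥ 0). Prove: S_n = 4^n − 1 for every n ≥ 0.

Base case: S_0 = 0, and 4^0 − 1 = 1 − 1 = 0.
Assume S_m = 4^m − 1 for some m ≥ 0.
Then S_{m+1} = 4S_m + 3 = 4·(4^m − 1) + 3 = 4^{m+1} − 4 + 3 = 4^{m+1} − 1.
By induction, S_n = 4^n − 1 for all n ≥ 0.

S_n = 4^n − 1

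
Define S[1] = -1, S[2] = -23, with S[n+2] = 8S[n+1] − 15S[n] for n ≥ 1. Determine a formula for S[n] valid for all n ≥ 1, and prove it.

Claim: S[n] = 3·3^n − 2·5^n.

Base cases: S[1] = -1 and 3·3^1 − 2·5^1 = -1; S[2] = -23 and 3·3^2 − 2·5^2 = -23.
Assume S[j] = 3·3^j − 2·5^j for all 1 ≤ j ≤ r, where r ≥ 2.
Then S[r+1] = 8S[r] − 15S[r−1] = 8·(3·3^r − 2·5^r) − 15·(3·3^{r−1} − 2·5^{r−1}) = 3·(8·3 − 15)3^{r−1} − 2·(8·5 − 15)5^{r−1} = 27·3^{r−1} − 50·5^{r−1} = 3·3^{r+1} − 2·5^{r+1}.
By strong induction, S[n] = 3·3^n − 2·5^n for all n ≥ 1.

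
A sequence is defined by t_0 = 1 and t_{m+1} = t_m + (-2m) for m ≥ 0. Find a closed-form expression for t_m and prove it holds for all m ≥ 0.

Claim: t_m = -m^2 + m + 1.

Base case: t_0 = 1, and -0^2 + 0 + 1 = 1.
Assume t_j = -j^2 + j + 1.
Then t_{j+1} = t_j + (-2j) = (-j^2 + j + 1) + (-2j) = -j^2 − j + 1,
and -(j+1)^2 + (j+1) + 1 = -j^2 − j + 1.
By induction, t_m = -m^2 + m + 1 for all m ≥ 0.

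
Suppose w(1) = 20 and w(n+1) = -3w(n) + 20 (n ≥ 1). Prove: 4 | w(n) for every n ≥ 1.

Base case: w(1) = 20 = 4·5, so 4 | w(1).
Assume 4 | w(m), so w(m) = 4t for some integer t.
Then w(m+1) = -3w(m) + 20 = -3·(4t) + 20 = 4(-3t + 5), so 4 | w(m+1).
By induction, 4 | w(n) for all n ≥ 1.

4 | w(n)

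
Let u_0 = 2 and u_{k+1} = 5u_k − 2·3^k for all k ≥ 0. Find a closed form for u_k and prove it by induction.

Claim: u_k = 5^k + 3^k.

Base case: u_0 = 2, and 5^0 + 3^0 = 1 + 1 = 2.
Assume u_m = 5^m + 3^m for some m ≥ 0.
Then u_{m+1} = 5u_m − 2·3^m = 5·(5^m + 3^m) − 2·3^m = 5^{m+1} + 5·3^m − 2·3^m = 5^{m+1} + 3·3^m = 5^{m+1} + 3^{m+1}.
So the formula holds for m+1, and by induction u_k = 5^k + 3^k for all k ≥ 0.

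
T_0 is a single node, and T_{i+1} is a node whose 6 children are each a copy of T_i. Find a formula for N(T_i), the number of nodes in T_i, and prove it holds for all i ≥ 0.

Claim: N(T_i) = (6^{i+1} − 1)/5.

Base case: N(T_0) = 1, and (6^{0+1} − 1)/5 = 1.
Assume N(T_k) = (6^{k+1} − 1)/5.
Then N(T_{k+1}) = 1 + 6N(T_k) = 1 + 6·(6^{k+1} − 1)/5 = 1 + (6^{k+2} − 6)/5 = (5 + 6^{k+2} − 6)/5 = (6^{k+2} − 1)/5.
So the formula holds for k+1, and by induction N(T_i) = (6^{i+1} − 1)/5 for all i ≥ 0.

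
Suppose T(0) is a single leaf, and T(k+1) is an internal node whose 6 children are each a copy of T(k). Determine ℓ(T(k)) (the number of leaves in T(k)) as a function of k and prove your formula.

Claim: ℓ(T(k)) = 6^k.

Base case: ℓ(T(0)) = 1, and 6^0 = 1.
Assume ℓ(T(m)) = 6^m.
Then ℓ(T(m+1)) = 6·ℓ(T(m)) = 6·6^m = 6^{m+1}.
By induction, ℓ(T(k)) = 6^k for all k ≥ 0.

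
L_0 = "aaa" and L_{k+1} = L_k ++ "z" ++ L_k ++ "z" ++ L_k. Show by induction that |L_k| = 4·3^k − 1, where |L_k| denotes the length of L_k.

Base case: |L_0| = 3, and 4·3^0 − 1 = 3.
Assume |L_j| = 4·3^j − 1.
Then |L_{j+1}| = 3|L_j| + 2 = 3(4·3^j − 1) + 2 = 4·3^{j+1} − 3 + 2 = 4·3^{j+1} − 1.
Hence |L_k| = 4·3^k − 1 for every k ≥ 0, by induction.

|L_k| = 4·3^k − 1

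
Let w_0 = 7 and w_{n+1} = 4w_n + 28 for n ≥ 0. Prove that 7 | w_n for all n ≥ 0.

Base case: w_0 = 7 = 7·1, so 7 | w_0.
Assume 7 | w_m, so w_m = 7t for some integer t.
Then w_{m+1} = 4w_m + 28 = 4·(7t) + 28 = 7(4t + 4), so 7 | w_{m+1}.
So the property holds for m+1, and by induction 7 | w_n for all n ≥ 0.

7 | w_n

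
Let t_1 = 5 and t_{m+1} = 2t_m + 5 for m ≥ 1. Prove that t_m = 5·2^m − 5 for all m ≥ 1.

Base case: t_1 = 5, and 5·2^1 − 5 = 10 − 5 = 5.
Assume t_j = 5·2^j − 5 for some j ≥ 1.
Then t_{j+1} = 2t_j + 5 = 2·(5·2^j − 5) + 5 = 10·2^j − 10 + 5 = 5·2^{j+1} − 5.
By induction, t_m = 5·2^m − 5 for all m ≥ 1.

t_m = 5·2^m − 5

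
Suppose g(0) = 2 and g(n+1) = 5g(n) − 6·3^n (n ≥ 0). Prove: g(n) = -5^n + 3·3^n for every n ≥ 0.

Base case: g(0) = 2, and -5^0 + 3·3^0 = -1 + 3 = 2.
Assume g(r) = -5^r + 3·3^r for some r ≥ 0.
Then g(r+1) = 5g(r) − 6·3^r = 5·(-5^r + 3·3^r) − 6·3^r = -5^{r+1} + 15·3^r − 6·3^r = -5^{r+1} + 9·3^r = -5^{r+1} + 3·3^{r+1}.
Hence g(n) = -5^n + 3·3^n for every n ≥ 0, by induction.

g(n) = -5^n + 3·3^n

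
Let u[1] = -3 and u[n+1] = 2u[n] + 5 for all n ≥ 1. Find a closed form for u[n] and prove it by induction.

Claim: u[n] = 2^n − 5.

Base case: u[1] = -3, and 2^1 − 5 = 2 − 5 = -3.
Assume u[k] = 2^k − 5 for some k ≥ 1.
Then u[k+1] = 2u[k] + 5 = 2·(2^k − 5) + 5 = 2^{k+1} − 10 + 5 = 2^{k+1} − 5.
Hence u[n] = 2^n − 5 for every n ≥ 1, by induction.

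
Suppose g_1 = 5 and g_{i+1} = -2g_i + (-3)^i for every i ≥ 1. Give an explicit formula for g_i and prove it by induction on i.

Claim: g_i = -(-2)^i − (-3)^i.

Base case: g_1 = 5, and -(-2)^1 − (-3)^1 = 2 + 3 = 5.
Assume g_m = -(-2)^m − (-3)^m for some m ≥ 1.
Then g_{m+1} = -2g_m + (-3)^m = -2·(-(-2)^m − (-3)^m) + (-3)^m = -(-2)^{m+1} + 2·(-3)^m + (-3)^m = -(-2)^{m+1} + 3·(-3)^m = -(-2)^{m+1} − (-3)^{m+1}.
So the formula holds for m+1, and by induction g_i = -(-2)^i − (-3)^i for all i ≥ 1.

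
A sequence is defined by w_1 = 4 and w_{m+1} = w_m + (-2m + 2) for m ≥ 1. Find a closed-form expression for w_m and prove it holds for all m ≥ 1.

Claim: w_m = -m^2 + 3m + 2.

Base case: w_1 = 4, and -1^2 + 3·1 + 2 = 4.
Assume w_k = -k^2 + 3k + 2.
Then w_{k+1} = w_k + (-2k + 2) = (-k^2 + 3k + 2) + (-2k + 2) = -k^2 + k + 4,
and -(k+1)^2 + 3·(k+1) + 2 = -k^2 + k + 4.
This completes the inductive step, so w_m = -m^2 + 3m + 2 for all m ≥ 1.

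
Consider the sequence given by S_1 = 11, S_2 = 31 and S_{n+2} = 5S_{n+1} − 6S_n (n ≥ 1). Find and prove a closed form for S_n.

Claim: S_n = 3·3^n + 2^n.

Base cases: S_1 = 11 and 3·3^1 + 2^1 = 11; S_2 = 31 and 3·3^2 + 2^2 = 31.
Assume S_j = 3·3^j + 2^j for all 1 ≤ j ≤ r, where r ≥ 2.
Then S_{r+1} = 5S_r − 6S_{r−1} = 5·(3·3^r + 2^r) − 6·(3·3^{r−1} + 2^{r−1}) = 3·(5·3 − 6)3^{r−1} + (5·2 − 6)2^{r−1} = 27·3^{r−1} + 4·2^{r−1} = 3·3^{r+1} + 2^{r+1}.
This completes the inductive step, so S_n = 3·3^n + 2^n for all n ≥ 1.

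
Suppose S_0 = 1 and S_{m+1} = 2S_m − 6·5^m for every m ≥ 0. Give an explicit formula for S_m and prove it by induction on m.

Claim: S_m = 3·2^m − 2·5^m.

Base case: S_0 = 1, and 3·2^0 − 2·5^0 = 3 − 2 = 1.
Assume S_r = 3·2^r − 2·5^r for some r ≥ 0.
Then S_{r+1} = 2S_r − 6·5^r = 2·(3·2^r − 2·5^r) − 6·5^r = 3·2^{r+1} − 4·5^r − 6·5^r = 3·2^{r+1} − 10·5^r = 3·2^{r+1} − 2·5^{r+1}.
This completes the inductive step, so S_m = 3·2^m − 2·5^m for all m ≥ 0.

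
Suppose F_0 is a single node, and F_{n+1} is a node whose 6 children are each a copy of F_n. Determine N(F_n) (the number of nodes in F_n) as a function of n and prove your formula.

Claim: N(F_n) = (6^{n+1} − 1)/5.

Base case: N(F_0) = 1, and (6^{0+1} − 1)/5 = 1.
Assume N(F_j) = (6^{j+1} − 1)/5.
Then N(F_{j+1}) = 1 + 6N(F_j) = 1 + 6·(6^{j+1} − 1)/5 = 1 + (6^{j+2} − 6)/5 = (5 + 6^{j+2} − 6)/5 = (6^{j+2} − 1)/5.
Hence N(F_n) = (6^{n+1} − 1)/5 for every n ≥ 0, by induction.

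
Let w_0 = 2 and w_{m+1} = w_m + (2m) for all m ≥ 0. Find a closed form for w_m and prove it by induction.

Claim: w_m = m^2 − m + 2.

Base case: w_0 = 2, and 0^2 − 0 + 2 = 2.
Assume w_r = r^2 − r + 2.
Then w_{r+1} = w_r + (2r) = (r^2 − r + 2) + (2r) = r^2 + r + 2,
and (r+1)^2 − (r+1) + 2 = r^2 + r + 2.
By induction, w_m = m^2 − m + 2 for all m ≥ 0.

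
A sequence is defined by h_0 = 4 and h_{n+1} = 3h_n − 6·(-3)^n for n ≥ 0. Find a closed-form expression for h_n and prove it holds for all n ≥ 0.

Claim: h_n = 3·3^n + (-3)^n.

Base case: h_0 = 4, and 3·3^0 + (-3)^0 = 3 + 1 = 4.
Assume h_r = 3·3^r + (-3)^r for some r ≥ 0.
Then h_{r+1} = 3h_r − 6·(-3)^r = 3·(3·3^r + (-3)^r) − 6·(-3)^r = 3·3^{r+1} + 3·(-3)^r − 6·(-3)^r = 3·3^{r+1} − 3·(-3)^r = 3·3^{r+1} + (-3)^{r+1}.
So the formula holds for r+1, and by induction h_n = 3·3^n + (-3)^n for all n ≥ 0.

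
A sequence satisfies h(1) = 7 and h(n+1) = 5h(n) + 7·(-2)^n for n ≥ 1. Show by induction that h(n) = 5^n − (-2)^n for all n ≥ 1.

Base case: h(1) = 7, and 5^1 − (-2)^1 = 5 + 2 = 7.
Assume h(r) = 5^r − (-2)^r for some r ≥ 1.
Then h(r+1) = 5h(r) + 7·(-2)^r = 5·(5^r − (-2)^r) + 7·(-2)^r = 5^{r+1} − 5·(-2)^r + 7·(-2)^r = 5^{r+1} + 2·(-2)^r = 5^{r+1} − (-2)^{r+1}.
Hence h(n) = 5^n − (-2)^n for every n ≥ 1, by induction.

h(n) = 5^n − (-2)^n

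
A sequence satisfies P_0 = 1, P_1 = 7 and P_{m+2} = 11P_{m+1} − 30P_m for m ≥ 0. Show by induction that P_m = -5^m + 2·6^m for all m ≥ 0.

Base cases: P_0 = 1 and -5^0 + 2·6^0 = 1; P_1 = 7 and -5^1 + 2·6^1 = 7.
Assume P_j = -5^j + 2·6^j for all 0 ≤ j ≤ k, where k ≥ 1.
Then P_{k+1} = 11P_k − 30P_{k−1} = 11·(-5^k + 2·6^k) − 30·(-5^{k−1} + 2·6^{k−1}) = -(11·5 − 30)5^{k−1} + 2·(11·6 − 30)6^{k−1} = -25·5^{k−1} + 72·6^{k−1} = -5^{k+1} + 2·6^{k+1}.
This completes the inductive step, so P_m = -5^m + 2·6^m for all m ≥ 0.

P_m = -5^m + 2·6^m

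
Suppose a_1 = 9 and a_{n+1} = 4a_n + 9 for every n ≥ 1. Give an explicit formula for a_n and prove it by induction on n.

Claim: a_n = 3·4^n − 3.

Base case: a_1 = 9, and 3·4^1 − 3 = 12 − 3 = 9.
Assume a_m = 3·4^m − 3 for some m ≥ 1.
Then a_{m+1} = 4a_m + 9 = 4·(3·4^m − 3) + 9 = 12·4^m − 12 + 9 = 3·4^{m+1} − 3.
So the formula holds for m+1, and by induction a_n = 3·4^n − 3 for all n ≥ 1.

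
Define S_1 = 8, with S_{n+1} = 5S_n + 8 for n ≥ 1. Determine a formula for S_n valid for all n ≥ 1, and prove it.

Claim: S_n = 2·5^n − 2.

Base case: S_1 = 8, and 2·5^1 − 2 = 10 − 2 = 8.
Assume S_m = 2·5^m − 2 for some m ≥ 1.
Then S_{m+1} = 5S_m + 8 = 5·(2·5^m − 2) + 8 = 10·5^m − 10 + 8 = 2·5^{m+1} − 2.
Hence S_n = 2·5^n − 2 for every n ≥ 1, by induction.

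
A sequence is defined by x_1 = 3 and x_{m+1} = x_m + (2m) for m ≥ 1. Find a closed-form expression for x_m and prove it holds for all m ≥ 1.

Claim: x_m = m^2 − m + 3.

Base case: x_1 = 3, and 1^2 − 1 + 3 = 3.
Assume x_j = j^2 − j + 3.
Then x_{j+1} = x_j + (2j) = (j^2 − j + 3) + (2j) = j^2 + j + 3,
and (j+1)^2 − (j+1) + 3 = j^2 + j + 3.
By induction, x_m = m^2 − m + 3 for all m ≥ 1.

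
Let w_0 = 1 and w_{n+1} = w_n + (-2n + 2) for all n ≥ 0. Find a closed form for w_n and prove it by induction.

Claim: w_n = -n^2 + 3n + 1.

Base case: w_0 = 1, and -0^2 + 3·0 + 1 = 1.
Assume w_k = -k^2 + 3k + 1.
Then w_{k+1} = w_k + (-2k + 2) = (-k^2 + 3k + 1) + (-2k + 2) = -k^2 + k + 3,
and -(k+1)^2 + 3·(k+1) + 1 = -k^2 + k + 3.
Hence w_n = -n^2 + 3n + 1 for every n ≥ 0, by induction.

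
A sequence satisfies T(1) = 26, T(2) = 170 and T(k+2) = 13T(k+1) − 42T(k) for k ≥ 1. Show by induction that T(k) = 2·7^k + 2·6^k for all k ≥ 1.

Base cases: T(1) = 26 and 2·7^1 + 2·6^1 = 26; T(2) = 170 and 2·7^2 + 2·6^2 = 170.
Assume T(j) = 2·7^j + 2·6^j for all 1 ≤ j ≤ r, where r ≥ 2.
Then T(r+1) = 13T(r) − 42T(r−1) = 13·(2·7^r + 2·6^r) − 42·(2·7^{r−1} + 2·6^{r−1}) = 2·(13·7 − 42)7^{r−1} + 2·(13·6 − 42)6^{r−1} = 98·7^{r−1} + 72·6^{r−1} = 2·7^{r+1} + 2·6^{r+1}.
By strong induction, T(k) = 2·7^k + 2·6^k for all k ≥ 1.

T(k) = 2·7^k + 2·6^k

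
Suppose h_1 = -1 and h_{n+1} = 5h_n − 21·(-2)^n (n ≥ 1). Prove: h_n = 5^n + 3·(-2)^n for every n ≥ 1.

Base case: h_1 = -1, and 5^1 + 3·(-2)^1 = 5 − 6 = -1.
Assume h_k = 5^k + 3·(-2)^k for some k ≥ 1.
Then h_{k+1} = 5h_k − 21·(-2)^k = 5·(5^k + 3·(-2)^k) − 21·(-2)^k = 5^{k+1} + 15·(-2)^k − 21·(-2)^k = 5^{k+1} − 6·(-2)^k = 5^{k+1} + 3·(-2)^{k+1}.
By induction, h_n = 5^n + 3·(-2)^n for all n ≥ 1.

h_n = 5^n + 3·(-2)^n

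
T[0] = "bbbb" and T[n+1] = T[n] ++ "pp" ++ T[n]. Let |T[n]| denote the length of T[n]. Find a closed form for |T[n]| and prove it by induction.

Claim: |T[n]| = 6·2^n − 2.

Base case: |T[0]| = 4, and 6·2^0 − 2 = 4.
Assume |T[j]| = 6·2^j − 2.
Then |T[j+1]| = |T[j]| + 2 + |T[j]| = 2|T[j]| + 2 = 2(6·2^j − 2) + 2 = 6·2^{j+1} − 4 + 2 = 6·2^{j+1} − 2.
So the formula holds for j+1, and by induction |T[n]| = 6·2^n − 2 for all n ≥ 0.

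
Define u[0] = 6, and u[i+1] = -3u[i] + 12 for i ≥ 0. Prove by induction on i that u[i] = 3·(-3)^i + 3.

Base case: u[0] = 6, and 3·(-3)^0 + 3 = 3 + 3 = 6.
Assume u[j] = 3·(-3)^j + 3 for some j ≥ 0.
Then u[j+1] = -3u[j] + 12 = -3·(3·(-3)^j + 3) + 12 = -9·(-3)^j − 9 + 12 = 3·(-3)^{j+1} + 3.
So the formula holds for j+1, and by induction u[i] = 3·(-3)^i + 3 for all i ≥ 0.

u[i] = 3·(-3)^i + 3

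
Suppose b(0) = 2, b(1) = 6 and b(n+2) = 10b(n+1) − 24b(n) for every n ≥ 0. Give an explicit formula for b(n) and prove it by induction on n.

Claim: b(n) = 3·4^n − 6^n.

Base cases: b(0) = 2 and 3·4^0 − 6^0 = 2; b(1) = 6 and 3·4^1 − 6^1 = 6.
Assume b(j) = 3·4^j − 6^j for all 0 ≤ j ≤ r, where r ≥ 1.
Then b(r+1) = 10b(r) − 24b(r−1) = 10·(3·4^r − 6^r) − 24·(3·4^{r−1} − 6^{r−1}) = 3·(10·4 − 24)4^{r−1} − (10·6 − 24)6^{r−1} = 48·4^{r−1} − 36·6^{r−1} = 3·4^{r+1} − 6^{r+1}.
By strong induction, b(n) = 3·4^n − 6^n for all n ≥ 0.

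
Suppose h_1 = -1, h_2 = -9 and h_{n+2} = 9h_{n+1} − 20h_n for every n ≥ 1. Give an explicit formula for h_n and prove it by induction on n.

Claim: h_n = 4^n − 5^n.

Base cases: h_1 = -1 and 4^1 − 5^1 = -1; h_2 = -9 and 4^2 − 5^2 = -9.
Assume h_i = 4^i − 5^i for all 1 ≤ i ≤ j, where j ≥ 2.
Then h_{j+1} = 9h_j − 20h_{j−1} = 9·(4^j − 5^j) − 20·(4^{j−1} − 5^{j−1}) = (9·4 − 20)4^{j−1} − (9·5 − 20)5^{j−1} = 16·4^{j−1} − 25·5^{j−1} = 4^{j+1} − 5^{j+1}.
So the formula holds for j+1, and by strong induction h_n = 4^n − 5^n for all n ≥ 1.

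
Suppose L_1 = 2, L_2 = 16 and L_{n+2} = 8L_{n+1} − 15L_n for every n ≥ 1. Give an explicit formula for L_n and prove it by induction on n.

Claim: L_n = -3^n + 5^n.

Base cases: L_1 = 2 and -3^1 + 5^1 = 2; L_2 = 16 and -3^2 + 5^2 = 16.
Assume L_j = -3^j + 5^j for all 1 ≤ j ≤ r, where r ≥ 2.
Then L_{r+1} = 8L_r − 15L_{r−1} = 8·(-3^r + 5^r) − 15·(-3^{r−1} + 5^{r−1}) = -(8·3 − 15)3^{r−1} + (8·5 − 15)5^{r−1} = -9·3^{r−1} + 25·5^{r−1} = -3^{r+1} + 5^{r+1}.
By strong induction, L_n = -3^n + 5^n for all n ≥ 1.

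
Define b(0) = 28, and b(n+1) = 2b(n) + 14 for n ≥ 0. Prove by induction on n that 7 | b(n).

Base case: b(0) = 28 = 7·4, so 7 | b(0).
Assume 7 | b(r), so b(r) = 7t for some integer t.
Then b(r+1) = 2b(r) + 14 = 2·(7t) + 14 = 7(2t + 2), so 7 | b(r+1).
So the property holds for r+1, and by induction 7 | b(n) for all n ≥ 0.

7 | b(n)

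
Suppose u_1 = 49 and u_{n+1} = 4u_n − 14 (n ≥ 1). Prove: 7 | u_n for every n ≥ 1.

Base case: u_1 = 49 = 7·7, so 7 | u_1.
Assume 7 | u_j, so u_j = 7t for some integer t.
Then u_{j+1} = 4u_j − 14 = 4·(7t) − 14 = 7(4t − 2), so 7 | u_{j+1}.
By induction, 7 | u_n for all n ≥ 1.

7 | u_n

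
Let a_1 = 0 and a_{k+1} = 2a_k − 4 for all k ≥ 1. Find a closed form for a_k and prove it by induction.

Claim: a_k = -2^{k+1} + 4.

Base case: a_1 = 0, and -2^{1+1} + 4 = -4 + 4 = 0.
Assume a_j = -2^{j+1} + 4 for some j ≥ 1.
Then a_{j+1} = 2a_j − 4 = 2·(-2^{j+1} + 4) − 4 = -2^{j+2} + 8 − 4 = -2^{j+2} + 4.
This completes the inductive step, so a_k = -2^{k+1} + 4 for all k ≥ 1.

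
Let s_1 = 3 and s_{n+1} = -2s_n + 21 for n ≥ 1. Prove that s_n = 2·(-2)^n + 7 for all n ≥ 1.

Base case: s_1 = 3, and 2·(-2)^1 + 7 = -4 + 7 = 3.
Assume s_k = 2·(-2)^k + 7 for some k ≥ 1.
Then s_{k+1} = -2s_k + 21 = -2·(2·(-2)^k + 7) + 21 = -4·(-2)^k − 14 + 21 = 2·(-2)^{k+1} + 7.
So the formula holds for k+1, and by induction s_n = 2·(-2)^n + 7 for all n ≥ 1.

s_n = 2·(-2)^n + 7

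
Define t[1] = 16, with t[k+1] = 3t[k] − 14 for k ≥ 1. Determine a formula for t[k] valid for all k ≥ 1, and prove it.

Claim: t[k] = 3^{k+1} + 7.

Base case: t[1] = 16, and 3^{1+1} + 7 = 9 + 7 = 16.
Assume t[m] = 3^{m+1} + 7 for some m ≥ 1.
Then t[m+1] = 3t[m] − 14 = 3·(3^{m+1} + 7) − 14 = 3^{m+2} + 21 − 14 = 3^{m+2} + 7.
By induction, t[k] = 3^{k+1} + 7 for all k ≥ 1.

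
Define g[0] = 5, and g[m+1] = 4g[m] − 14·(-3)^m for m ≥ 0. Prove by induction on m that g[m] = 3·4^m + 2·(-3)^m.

Base case: g[0] = 5, and 3·4^0 + 2·(-3)^0 = 3 + 2 = 5.
Assume g[j] = 3·4^j + 2·(-3)^j for some j ≥ 0.
Then g[j+1] = 4g[j] − 14·(-3)^j = 4·(3·4^j + 2·(-3)^j) − 14·(-3)^j = 3·4^{j+1} + 8·(-3)^j − 14·(-3)^j = 3·4^{j+1} − 6·(-3)^j = 3·4^{j+1} + 2·(-3)^{j+1}.
Hence g[m] = 3·4^m + 2·(-3)^m for every m ≥ 0, by induction.

g[m] = 3·4^m + 2·(-3)^m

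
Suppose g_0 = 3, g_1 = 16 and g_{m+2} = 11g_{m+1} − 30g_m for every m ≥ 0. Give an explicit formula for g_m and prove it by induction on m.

Claim: g_m = 2·5^m + 6^m.

Base cases: g_0 = 3 and 2·5^0 + 6^0 = 3; g_1 = 16 and 2·5^1 + 6^1 = 16.
Assume g_i = 2·5^i + 6^i for all 0 ≤ i ≤ j, where j ≥ 1.
Then g_{j+1} = 11g_j − 30g_{j−1} = 11·(2·5^j + 6^j) − 30·(2·5^{j−1} + 6^{j−1}) = 2·(11·5 − 30)5^{j−1} + (11·6 − 30)6^{j−1} = 50·5^{j−1} + 36·6^{j−1} = 2·5^{j+1} + 6^{j+1}.
Hence g_m = 2·5^m + 6^m for every m ≥ 0, by strong induction.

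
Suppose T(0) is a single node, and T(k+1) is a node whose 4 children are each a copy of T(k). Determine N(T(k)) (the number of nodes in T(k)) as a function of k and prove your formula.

Claim: N(T(k)) = (4^{k+1} − 1)/3.

Base case: N(T(0)) = 1, and (4^{0+1} − 1)/3 = 1.
Assume N(T(r)) = (4^{r+1} − 1)/3.
Then N(T(r+1)) = 1 + 4N(T(r)) = 1 + 4·(4^{r+1} − 1)/3 = 1 + (4^{r+2} − 4)/3 = (3 + 4^{r+2} − 4)/3 = (4^{r+2} − 1)/3.
By induction, N(T(k)) = (4^{k+1} − 1)/3 for all k ≥ 0.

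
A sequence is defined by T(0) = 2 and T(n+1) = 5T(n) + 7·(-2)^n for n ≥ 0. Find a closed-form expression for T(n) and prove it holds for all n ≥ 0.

Claim: T(n) = 3·5^n − (-2)^n.

Base case: T(0) = 2, and 3·5^0 − (-2)^0 = 3 − 1 = 2.
Assume T(r) = 3·5^r − (-2)^r for some r ≥ 0.
Then T(r+1) = 5T(r) + 7·(-2)^r = 5·(3·5^r − (-2)^r) + 7·(-2)^r = 3·5^{r+1} − 5·(-2)^r + 7·(-2)^r = 3·5^{r+1} + 2·(-2)^r = 3·5^{r+1} − (-2)^{r+1}.
Hence T(n) = 3·5^n − (-2)^n for every n ≥ 0, by induction.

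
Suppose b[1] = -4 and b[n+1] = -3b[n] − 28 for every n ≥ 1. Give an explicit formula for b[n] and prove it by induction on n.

Claim: b[n] = -(-3)^n − 7.

Base case: b[1] = -4, and -(-3)^1 − 7 = 3 − 7 = -4.
Assume b[r] = -(-3)^r − 7 for some r ≥ 1.
Then b[r+1] = -3b[r] − 28 = -3·(-(-3)^r − 7) − 28 = 3·(-3)^r + 21 − 28 = -(-3)^{r+1} − 7.
By induction, b[n] = -(-3)^n − 7 for all n ≥ 1.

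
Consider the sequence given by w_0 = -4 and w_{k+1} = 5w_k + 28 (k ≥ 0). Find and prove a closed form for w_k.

Claim: w_k = 3·5^k − 7.

Base case: w_0 = -4, and 3·5^0 − 7 = 3 − 7 = -4.
Assume w_j = 3·5^j − 7 for some j ≥ 0.
Then w_{j+1} = 5w_j + 28 = 5·(3·5^j − 7) + 28 = 15·5^j − 35 + 28 = 3·5^{j+1} − 7.
Hence w_k = 3·5^k − 7 for every k ≥ 0, by induction.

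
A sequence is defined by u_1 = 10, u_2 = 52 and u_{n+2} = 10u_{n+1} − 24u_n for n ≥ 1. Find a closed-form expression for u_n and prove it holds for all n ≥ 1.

Claim: u_n = 4^n + 6^n.

Base cases: u_1 = 10 and 4^1 + 6^1 = 10; u_2 = 52 and 4^2 + 6^2 = 52.
Assume u_j = 4^j + 6^j for all 1 ≤ j ≤ k, where k ≥ 2.
Then u_{k+1} = 10u_k − 24u_{k−1} = 10·(4^k + 6^k) − 24·(4^{k−1} + 6^{k−1}) = (10·4 − 24)4^{k−1} + (10·6 − 24)6^{k−1} = 16·4^{k−1} + 36·6^{k−1} = 4^{k+1} + 6^{k+1}.
So the formula holds for k+1, and by strong induction u_n = 4^n + 6^n for all n ≥ 1.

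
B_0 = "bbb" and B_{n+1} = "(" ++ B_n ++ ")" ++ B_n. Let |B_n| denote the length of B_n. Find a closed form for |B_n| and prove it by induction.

Claim: |B_n| = 5·2^n − 2.

Base case: |B_0| = 3, and 5·2^0 − 2 = 3.
Assume |B_k| = 5·2^k − 2.
Then |B_{k+1}| = 1 + |B_k| + 1 + |B_k| = 2|B_k| + 2 = 2(5·2^k − 2) + 2 = 5·2^{k+1} − 4 + 2 = 5·2^{k+1} − 2.
This completes the inductive step, so |B_n| = 5·2^n − 2 for all n ≥ 0.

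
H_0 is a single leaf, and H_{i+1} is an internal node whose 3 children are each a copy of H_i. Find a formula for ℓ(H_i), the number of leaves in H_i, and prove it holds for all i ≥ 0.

Claim: ℓ(H_i) = 3^i.

Base case: ℓ(H_0) = 1, and 3^0 = 1.
Assume ℓ(H_r) = 3^r.
Then ℓ(H_{r+1}) = 3·ℓ(H_r) = 3·3^r = 3^{r+1}.
This completes the inductive step, so ℓ(H_i) = 3^i for all i ≥ 0.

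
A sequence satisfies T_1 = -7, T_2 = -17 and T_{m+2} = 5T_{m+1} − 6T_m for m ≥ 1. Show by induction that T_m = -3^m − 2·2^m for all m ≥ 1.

Base cases: T_1 = -7 and -3^1 − 2·2^1 = -7; T_2 = -17 and -3^2 − 2·2^2 = -17.
Assume T_j = -3^j − 2·2^j for all 1 ≤ j ≤ k, where k ≥ 2.
Then T_{k+1} = 5T_k − 6T_{k−1} = 5·(-3^k − 2·2^k) − 6·(-3^{k−1} − 2·2^{k−1}) = -(5·3 − 6)3^{k−1} − 2·(5·2 − 6)2^{k−1} = -9·3^{k−1} − 8·2^{k−1} = -3^{k+1} − 2·2^{k+1}.
Hence T_m = -3^m − 2·2^m for every m ≥ 1, by strong induction.

T_m = -3^m − 2·2^m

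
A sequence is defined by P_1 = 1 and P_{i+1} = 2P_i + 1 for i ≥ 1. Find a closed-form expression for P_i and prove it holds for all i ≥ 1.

Claim: P_i = 2^i − 1.

Base case: P_1 = 1, and 2^1 − 1 = 2 − 1 = 1.
Assume P_j = 2^j − 1 for some j ≥ 1.
Then P_{j+1} = 2P_j + 1 = 2·(2^j − 1) + 1 = 2^{j+1} − 2 + 1 = 2^{j+1} − 1.
This completes the inductive step, so P_i = 2^i − 1 for all i ≥ 1.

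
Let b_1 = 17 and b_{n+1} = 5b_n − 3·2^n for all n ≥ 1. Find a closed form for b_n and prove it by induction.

Claim: b_n = 3·5^n + 2^n.

Base case: b_1 = 17, and 3·5^1 + 2^1 = 15 + 2 = 17.
Assume b_r = 3·5^r + 2^r for some r ≥ 1.
Then b_{r+1} = 5b_r − 3·2^r = 5·(3·5^r + 2^r) − 3·2^r = 3·5^{r+1} + 5·2^r − 3·2^r = 3·5^{r+1} + 2·2^r = 3·5^{r+1} + 2^{r+1}.
So the formula holds for r+1, and by induction b_n = 3·5^n + 2^n for all n ≥ 1.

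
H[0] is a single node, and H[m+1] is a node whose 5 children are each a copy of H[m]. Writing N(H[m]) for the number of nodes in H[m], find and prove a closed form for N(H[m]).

Claim: N(H[m]) = (5^{m+1} − 1)/4.

Base case: N(H[0]) = 1, and (5^{0+1} − 1)/4 = 1.
Assume N(H[r]) = (5^{r+1} − 1)/4.
Then N(H[r+1]) = 1 + 5N(H[r]) = 1 + 5·(5^{r+1} − 1)/4 = 1 + (5^{r+2} − 5)/4 = (4 + 5^{r+2} − 5)/4 = (5^{r+2} − 1)/4.
This completes the inductive step, so N(H[m]) = (5^{m+1} − 1)/4 for all m ≥ 0.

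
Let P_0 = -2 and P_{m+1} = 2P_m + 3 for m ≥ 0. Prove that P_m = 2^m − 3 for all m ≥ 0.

Base case: P_0 = -2, and 2^0 − 3 = 1 − 3 = -2.
Assume P_r = 2^r − 3 for some r ≥ 0.
Then P_{r+1} = 2P_r + 3 = 2·(2^r − 3) + 3 = 2^{r+1} − 6 + 3 = 2^{r+1} − 3.
By induction, P_m = 2^m − 3 for all m ≥ 0.

P_m = 2^m − 3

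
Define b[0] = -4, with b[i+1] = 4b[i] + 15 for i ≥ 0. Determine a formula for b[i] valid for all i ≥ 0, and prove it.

Claim: b[i] = 4^i − 5.

Base case: b[0] = -4, and 4^0 − 5 = 1 − 5 = -4.
Assume b[j] = 4^j − 5 for some j ≥ 0.
Then b[j+1] = 4b[j] + 15 = 4·(4^j − 5) + 15 = 4^{j+1} − 20 + 15 = 4^{j+1} − 5.
By induction, b[i] = 4^i − 5 for all i ≥ 0.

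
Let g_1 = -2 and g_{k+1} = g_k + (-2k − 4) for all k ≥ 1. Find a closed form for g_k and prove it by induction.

Claim: g_k = -k^2 − 3k + 2.

Base case: g_1 = -2, and -1^2 − 3·1 + 2 = -2.
Assume g_m = -m^2 − 3m + 2.
Then g_{m+1} = g_m + (-2m − 4) = (-m^2 − 3m + 2) + (-2m − 4) = -m^2 − 5m − 2,
and -(m+1)^2 − 3·(m+1) + 2 = -m^2 − 5m − 2.
By induction, g_k = -k^2 − 3k + 2 for all k ≥ 1.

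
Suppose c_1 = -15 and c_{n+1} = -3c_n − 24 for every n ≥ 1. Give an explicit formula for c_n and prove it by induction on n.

Claim: c_n = 3·(-3)^n − 6.

Base case: c_1 = -15, and 3·(-3)^1 − 6 = -9 − 6 = -15.
Assume c_k = 3·(-3)^k − 6 for some k ≥ 1.
Then c_{k+1} = -3c_k − 24 = -3·(3·(-3)^k − 6) − 24 = -9·(-3)^k + 18 − 24 = 3·(-3)^{k+1} − 6.
Hence c_n = 3·(-3)^n − 6 for every n ≥ 1, by induction.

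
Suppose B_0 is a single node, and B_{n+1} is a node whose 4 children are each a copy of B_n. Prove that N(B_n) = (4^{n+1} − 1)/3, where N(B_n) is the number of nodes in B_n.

Base case: N(B_0) = 1, and (4^{0+1} − 1)/3 = 1.
Assume N(B_k) = (4^{k+1} − 1)/3.
Then N(B_{k+1}) = 1 + 4N(B_k) = 1 + 4·(4^{k+1} − 1)/3 = 1 + (4^{k+2} − 4)/3 = (3 + 4^{k+2} − 4)/3 = (4^{k+2} − 1)/3.
So the formula holds for k+1, and by induction N(B_n) = (4^{n+1} − 1)/3 for all n ≥ 0.

N(B_n) = (4^{n+1} − 1)/3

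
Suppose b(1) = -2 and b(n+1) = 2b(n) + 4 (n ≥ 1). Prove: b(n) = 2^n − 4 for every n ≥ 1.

Base case: b(1) = -2, and 2^1 − 4 = 2 − 4 = -2.
Assume b(r) = 2^r − 4 for some r ≥ 1.
Then b(r+1) = 2b(r) + 4 = 2·(2^r − 4) + 4 = 2^{r+1} − 8 + 4 = 2^{r+1} − 4.
So the formula holds for r+1, and by induction b(n) = 2^n − 4 for all n ≥ 1.

b(n) = 2^n − 4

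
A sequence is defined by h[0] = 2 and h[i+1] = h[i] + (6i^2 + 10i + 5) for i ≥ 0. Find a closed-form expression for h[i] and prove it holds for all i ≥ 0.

Claim: h[i] = 2i^3 + 2i^2 + i + 2.

Base case: h[0] = 2, and 2·0^3 + 2·0^2 + 0 + 2 = 2.
Assume h[k] = 2k^3 + 2k^2 + k + 2.
Then h[k+1] = h[k] + (6k^2 + 10k + 5) = (2k^3 + 2k^2 + k + 2) + (6k^2 + 10k + 5) = 2k^3 + 8k^2 + 11k + 7,
and 2·(k+1)^3 + 2·(k+1)^2 + (k+1) + 2 = 2k^3 + 8k^2 + 11k + 7.
Hence h[i] = 2i^3 + 2i^2 + i + 2 for every i ≥ 0, by induction.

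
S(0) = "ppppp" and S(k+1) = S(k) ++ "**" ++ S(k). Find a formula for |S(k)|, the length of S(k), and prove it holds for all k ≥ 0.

Claim: |S(k)| = 7·2^k − 2.

Base case: |S(0)| = 5, and 7·2^0 − 2 = 5.
Assume |S(j)| = 7·2^j − 2.
Then |S(j+1)| = |S(j)| + 2 + |S(j)| = 2|S(j)| + 2 = 2(7·2^j − 2) + 2 = 7·2^{j+1} − 4 + 2 = 7·2^{j+1} − 2.
This completes the inductive step, so |S(k)| = 7·2^k − 2 for all k ≥ 0.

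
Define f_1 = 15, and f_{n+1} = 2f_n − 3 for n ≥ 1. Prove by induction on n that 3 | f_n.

Base case: f_1 = 15 = 3·5, so 3 | f_1.
Assume 3 | f_k, so f_k = 3t for some integer t.
Then f_{k+1} = 2f_k − 3 = 2·(3t) − 3 = 3(2t − 1), so 3 | f_{k+1}.
Hence 3 | f_n for every n ≥ 1, by induction.

3 | f_n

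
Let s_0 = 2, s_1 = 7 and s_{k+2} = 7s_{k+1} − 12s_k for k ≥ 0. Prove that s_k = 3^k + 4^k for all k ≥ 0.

Base cases: s_0 = 2 and 3^0 + 4^0 = 2; s_1 = 7 and 3^1 + 4^1 = 7.
Assume s_j = 3^j + 4^j for all 0 ≤ j ≤ m, where m ≥ 1.
Then s_{m+1} = 7s_m − 12s_{m−1} = 7·(3^m + 4^m) − 12·(3^{m−1} + 4^{m−1}) = (7·3 − 12)3^{m−1} + (7·4 − 12)4^{m−1} = 9·3^{m−1} + 16·4^{m−1} = 3^{m+1} + 4^{m+1}.
Hence s_k = 3^k + 4^k for every k ≥ 0, by strong induction.

s_k = 3^k + 4^k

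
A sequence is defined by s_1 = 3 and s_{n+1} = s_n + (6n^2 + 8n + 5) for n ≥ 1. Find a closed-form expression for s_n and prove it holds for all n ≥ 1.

Claim: s_n = 2n^3 + n^2 + 2n − 2.

Base case: s_1 = 3, and 2·1^3 + 1^2 + 2·1 − 2 = 3.
Assume s_m = 2m^3 + m^2 + 2m − 2.
Then s_{m+1} = s_m + (6m^2 + 8m + 5) = (2m^3 + m^2 + 2m − 2) + (6m^2 + 8m + 5) = 2m^3 + 7m^2 + 10m + 3,
and 2·(m+1)^3 + (m+1)^2 + 2·(m+1) − 2 = 2m^3 + 7m^2 + 10m + 3.
By induction, s_n = 2n^3 + n^2 + 2n − 2 for all n ≥ 1.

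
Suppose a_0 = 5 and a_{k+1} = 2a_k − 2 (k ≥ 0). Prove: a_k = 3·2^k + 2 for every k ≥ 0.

Base case: a_0 = 5, and 3·2^0 + 2 = 3 + 2 = 5.
Assume a_m = 3·2^m + 2 for some m ≥ 0.
Then a_{m+1} = 2a_m − 2 = 2·(3·2^m + 2) − 2 = 6·2^m + 4 − 2 = 3·2^{m+1} + 2.
This completes the inductive step, so a_k = 3·2^k + 2 for all k ≥ 0.

a_k = 3·2^k + 2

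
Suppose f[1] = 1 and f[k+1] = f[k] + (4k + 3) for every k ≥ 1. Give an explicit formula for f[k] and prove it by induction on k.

Claim: f[k] = 2k^2 + k − 2.

Base case: f[1] = 1, and 2·1^2 + 1 − 2 = 1.
Assume f[j] = 2j^2 + j − 2.
Then f[j+1] = f[j] + (4j + 3) = (2j^2 + j − 2) + (4j + 3) = 2j^2 + 5j + 1,
and 2·(j+1)^2 + (j+1) − 2 = 2j^2 + 5j + 1.
This completes the inductive step, so f[k] = 2k^2 + k − 2 for all k ≥ 1.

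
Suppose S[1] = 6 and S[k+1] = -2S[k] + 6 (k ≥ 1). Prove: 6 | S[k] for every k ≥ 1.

Base case: S[1] = 6 = 6·1, so 6 | S[1].
Assume 6 | S[r], so S[r] = 6t for some integer t.
Then S[r+1] = -2S[r] + 6 = -2·(6t) + 6 = 6(-2t + 1), so 6 | S[r+1].
By induction, 6 | S[k] for all k ≥ 1.

6 | S[k]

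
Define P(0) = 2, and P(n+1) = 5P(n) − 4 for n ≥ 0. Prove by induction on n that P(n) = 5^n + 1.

Base case: P(0) = 2, and 5^0 + 1 = 1 + 1 = 2.
Assume P(r) = 5^r + 1 for some r ≥ 0.
Then P(r+1) = 5P(r) − 4 = 5·(5^r + 1) − 4 = 5^{r+1} + 5 − 4 = 5^{r+1} + 1.
This completes the inductive step, so P(n) = 5^n + 1 for all n ≥ 0.

P(n) = 5^n + 1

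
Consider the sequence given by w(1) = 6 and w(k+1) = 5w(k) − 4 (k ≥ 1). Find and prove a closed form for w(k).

Claim: w(k) = 5^k + 1.

Base case: w(1) = 6, and 5^1 + 1 = 5 + 1 = 6.
Assume w(j) = 5^j + 1 for some j ≥ 1.
Then w(j+1) = 5w(j) − 4 = 5·(5^j + 1) − 4 = 5^{j+1} + 5 − 4 = 5^{j+1} + 1.
This completes the inductive step, so w(k) = 5^k + 1 for all k ≥ 1.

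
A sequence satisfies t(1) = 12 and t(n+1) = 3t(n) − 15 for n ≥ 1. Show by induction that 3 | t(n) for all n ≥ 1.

Base case: t(1) = 12 = 3·4, so 3 | t(1).
Assume 3 | t(k), so t(k) = 3s for some integer s.
Then t(k+1) = 3t(k) − 15 = 3·(3s) − 15 = 3(3s − 5), so 3 | t(k+1).
This completes the inductive step, so 3 | t(n) for all n ≥ 1.

3 | t(n)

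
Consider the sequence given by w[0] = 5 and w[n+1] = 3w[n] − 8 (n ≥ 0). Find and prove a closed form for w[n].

Claim: w[n] = 3^n + 4.

Base case: w[0] = 5, and 3^0 + 4 = 1 + 4 = 5.
Assume w[m] = 3^m + 4 for some m ≥ 0.
Then w[m+1] = 3w[m] − 8 = 3·(3^m + 4) − 8 = 3^{m+1} + 12 − 8 = 3^{m+1} + 4.
Hence w[n] = 3^n + 4 for every n ≥ 0, by induction.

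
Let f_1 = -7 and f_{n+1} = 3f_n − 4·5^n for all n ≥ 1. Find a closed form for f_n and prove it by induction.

Claim: f_n = 3^n − 2·5^n.

Base case: f_1 = -7, and 3^1 − 2·5^1 = 3 − 10 = -7.
Assume f_k = 3^k − 2·5^k for some k ≥ 1.
Then f_{k+1} = 3f_k − 4·5^k = 3·(3^k − 2·5^k) − 4·5^k = 3^{k+1} − 6·5^k − 4·5^k = 3^{k+1} − 10·5^k = 3^{k+1} − 2·5^{k+1}.
So the formula holds for k+1, and by induction f_n = 3^n − 2·5^n for all n ≥ 1.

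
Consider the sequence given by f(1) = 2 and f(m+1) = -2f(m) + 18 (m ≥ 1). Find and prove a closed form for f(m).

Claim: f(m) = 2·(-2)^m + 6.

Base case: f(1) = 2, and 2·(-2)^1 + 6 = -4 + 6 = 2.
Assume f(j) = 2·(-2)^j + 6 for some j ≥ 1.
Then f(j+1) = -2f(j) + 18 = -2·(2·(-2)^j + 6) + 18 = -4·(-2)^j − 12 + 18 = 2·(-2)^{j+1} + 6.
By induction, f(m) = 2·(-2)^m + 6 for all m ≥ 1.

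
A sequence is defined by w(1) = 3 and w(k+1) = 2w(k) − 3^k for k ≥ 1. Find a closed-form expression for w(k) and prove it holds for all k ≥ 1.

Claim: w(k) = 3·2^k − 3^k.

Base case: w(1) = 3, and 3·2^1 − 3^1 = 6 − 3 = 3.
Assume w(j) = 3·2^j − 3^j for some j ≥ 1.
Then w(j+1) = 2w(j) − 3^j = 2·(3·2^j − 3^j) − 3^j = 3·2^{j+1} − 2·3^j − 3^j = 3·2^{j+1} − 3·3^j = 3·2^{j+1} − 3^{j+1}.
This completes the inductive step, so w(k) = 3·2^k − 3^k for all k ≥ 1.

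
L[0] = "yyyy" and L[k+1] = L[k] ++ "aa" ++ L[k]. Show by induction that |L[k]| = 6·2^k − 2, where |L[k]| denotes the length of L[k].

Base case: |L[0]| = 4, and 6·2^0 − 2 = 4.
Assume |L[r]| = 6·2^r − 2.
Then |L[r+1]| = |L[r]| + 2 + |L[r]| = 2|L[r]| + 2 = 2(6·2^r − 2) + 2 = 6·2^{r+1} − 4 + 2 = 6·2^{r+1} − 2.
So the formula holds for r+1, and by induction |L[k]| = 6·2^k − 2 for all k ≥ 0.

|L[k]| = 6·2^k − 2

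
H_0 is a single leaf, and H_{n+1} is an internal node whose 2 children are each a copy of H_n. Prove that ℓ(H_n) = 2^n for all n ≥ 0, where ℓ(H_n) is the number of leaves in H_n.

Base case: ℓ(H_0) = 1, and 2^0 = 1.
Assume ℓ(H_m) = 2^m.
Then ℓ(H_{m+1}) = 2·ℓ(H_m) = 2·2^m = 2^{m+1}.
So the formula holds for m+1, and by induction ℓ(H_n) = 2^n for all n ≥ 0.

ℓ(H_n) = 2^n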